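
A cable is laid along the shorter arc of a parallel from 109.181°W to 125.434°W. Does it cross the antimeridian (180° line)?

Signed shortest Δλ = ((-125.434 − -109.181 + 180) mod 360) − 180 = -16.253°.
Going west by 16.253° from -109.181° reaches -125.434° without touching 180°.

No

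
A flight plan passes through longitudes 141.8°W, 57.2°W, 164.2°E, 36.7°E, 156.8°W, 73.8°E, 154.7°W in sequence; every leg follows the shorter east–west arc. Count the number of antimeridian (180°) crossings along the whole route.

Leg 1: -141.8° → -57.2°, shortest Δλ = 84.6° (east) — does not cross 180°.
Leg 2: -57.2° → +164.2°, shortest Δλ = -138.6° (west) — crosses 180°.
Leg 3: +164.2° → +36.7°, shortest Δλ = -127.5° (west) — does not cross 180°.
Leg 4: +36.7° → -156.8°, shortest Δλ = 166.5° (east) — crosses 180°.
Leg 5: -156.8° → +73.8°, shortest Δλ = -129.4° (west) — crosses 180°.
Leg 6: +73.8° → -154.7°, shortest Δλ = 131.5° (east) — crosses 180°.
Total crossings: 4.

4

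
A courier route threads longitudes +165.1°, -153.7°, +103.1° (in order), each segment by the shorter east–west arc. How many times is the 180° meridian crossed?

Leg 1: +165.1° → -153.7°, shortest Δλ = 41.2° (east) — crosses 180°.
Leg 2: -153.7° → +103.1°, shortest Δλ = -103.2° (west) — crosses 180°.
Total crossings: 2.

2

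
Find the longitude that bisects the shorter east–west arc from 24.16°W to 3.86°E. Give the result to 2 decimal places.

Signed shortest Δλ from -24.16° to +3.86° is +28.02°.
Midpoint longitude = -24.16° + (+28.02°)/2 = -24.16° + 14.01° = -10.15°.

10.15°W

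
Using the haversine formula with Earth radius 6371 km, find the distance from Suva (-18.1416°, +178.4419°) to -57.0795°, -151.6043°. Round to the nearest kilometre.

4988 km

Δλ = -151.6043 − 178.4419 = -330.0462°; wrapped into (−180°, 180°]: 29.9538°.
Δφ = -57.0795 − -18.1416 = -38.9379°.
a = sin²(Δφ/2) + cos φ₁ · cos φ₂ · sin²(Δλ/2) = 0.145578.
c = 2·atan2(√a, √(1−a)) = 0.78294 rad → d = 6371·c ≈ 4988.11 km.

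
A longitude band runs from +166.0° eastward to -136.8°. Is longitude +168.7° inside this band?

Band width going east from +166.0° to -136.8°: ((-136.8 − 166.0) mod 360) = 57.2°.
Offset of +168.7° east of the west edge: ((168.7 − 166.0) mod 360) = 2.7°.
2.7° ≤ 57.2° ⇒ inside.

Yes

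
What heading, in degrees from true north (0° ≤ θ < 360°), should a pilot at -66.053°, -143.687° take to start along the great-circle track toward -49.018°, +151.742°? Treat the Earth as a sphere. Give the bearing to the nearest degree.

265°

Δλ = 151.742 − -143.687 = 295.429°; wrapped into (−180°, 180°]: -64.571°.
θ = atan2( sin Δλ · cos φ₂ , cos φ₁ · sin φ₂ − sin φ₁ · cos φ₂ · cos Δλ )
  = atan2(-0.59228, -0.04905) = -94.734° → normalised to [0°, 360°): 265.266°.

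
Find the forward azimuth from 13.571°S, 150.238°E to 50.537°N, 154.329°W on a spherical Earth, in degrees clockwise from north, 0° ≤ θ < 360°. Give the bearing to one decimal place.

Δλ = -154.329 − 150.238 = -304.567°; wrapped into (−180°, 180°]: 55.433°.
θ = atan2( sin Δλ · cos φ₂ , cos φ₁ · sin φ₂ − sin φ₁ · cos φ₂ · cos Δλ )
  = atan2(0.52338, 0.83510) = 32.076° → normalised to [0°, 360°): 32.076°.

32.1°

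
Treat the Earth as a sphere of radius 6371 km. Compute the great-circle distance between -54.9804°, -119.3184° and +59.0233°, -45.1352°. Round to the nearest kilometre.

Δλ = -45.1352 − -119.3184 = 74.1832°.
Δφ = 59.0233 − -54.9804 = 114.0037°.
a = sin²(Δφ/2) + cos φ₁ · cos φ₂ · sin²(Δλ/2) = 0.810825.
c = 2·atan2(√a, √(1−a)) = 2.24164 rad → d = 6371·c ≈ 14281.51 km.

14282 km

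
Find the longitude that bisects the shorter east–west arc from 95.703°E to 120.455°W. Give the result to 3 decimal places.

167.624°E

Signed shortest Δλ from +95.703° to -120.455° is +143.842°.
Midpoint longitude = +95.703° + (+143.842°)/2 = +95.703° + 71.921° = +167.624°.
(The naïve average (+95.703 + -120.455)/2 = -12.376° is on the wrong side of the globe.)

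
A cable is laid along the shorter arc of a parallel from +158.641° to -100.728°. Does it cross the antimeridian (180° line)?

Yes

Naïve |-100.728 − 158.641| = 259.369° > 180°, so the shorter arc goes the other way round — across 180°.
Signed shortest Δλ = ((-100.728 − 158.641 + 180) mod 360) − 180 = 100.631°.
Going east by 100.631° from +158.641° passes through 180° before reaching -100.728°.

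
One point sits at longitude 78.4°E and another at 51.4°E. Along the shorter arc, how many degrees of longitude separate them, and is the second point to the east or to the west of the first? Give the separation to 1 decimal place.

27.0° west

Raw difference: 51.4 − 78.4 = -27.0°.
Normalise into (−180°, 180°]: -27.0° stays -27.0°.
Negative ⇒ the second point lies to the west; separation 27.0°.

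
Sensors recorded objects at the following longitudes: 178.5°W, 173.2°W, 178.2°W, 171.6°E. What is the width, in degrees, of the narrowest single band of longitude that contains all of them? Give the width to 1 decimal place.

15.2°

Sort the longitudes: -178.5°, -178.2°, -173.2°, +171.6°.
Eastward gaps between consecutive values (wrapping around): 0.3°, 5.0°, 344.8°, 9.9°.
Largest gap = 344.8° ⇒ minimal covering band is its complement: 360° − 344.8° = 15.2°.
Band runs from +171.6° eastward to -173.2°, crossing the antimeridian.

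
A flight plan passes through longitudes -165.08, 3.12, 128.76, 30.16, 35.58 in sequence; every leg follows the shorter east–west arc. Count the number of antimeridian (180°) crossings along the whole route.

0

Leg 1: -165.08° → +3.12°, shortest Δλ = 168.2° (east) — does not cross 180°.
Leg 2: +3.12° → +128.76°, shortest Δλ = 125.64° (east) — does not cross 180°.
Leg 3: +128.76° → +30.16°, shortest Δλ = -98.6° (west) — does not cross 180°.
Leg 4: +30.16° → +35.58°, shortest Δλ = 5.42° (east) — does not cross 180°.
Total crossings: 0.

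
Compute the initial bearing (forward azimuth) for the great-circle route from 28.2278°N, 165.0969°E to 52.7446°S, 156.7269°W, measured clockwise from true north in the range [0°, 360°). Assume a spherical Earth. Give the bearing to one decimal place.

Δλ = -156.7269 − 165.0969 = -321.8238°; wrapped into (−180°, 180°]: 38.1762°.
θ = atan2( sin Δλ · cos φ₂ , cos φ₁ · sin φ₂ − sin φ₁ · cos φ₂ · cos Δλ )
  = atan2(0.37417, -0.92637) = 158.006° → normalised to [0°, 360°): 158.006°.

158.0°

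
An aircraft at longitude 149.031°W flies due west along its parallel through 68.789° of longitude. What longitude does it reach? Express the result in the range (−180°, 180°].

Start at -149.031°; shift −68.789° → -217.820°.
-217.820° lies outside (−180°, 180°]; add 360° → +142.180°.

142.180°E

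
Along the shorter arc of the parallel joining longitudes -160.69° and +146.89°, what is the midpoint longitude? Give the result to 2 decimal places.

Signed shortest Δλ from -160.69° to +146.89° is -52.42°.
Midpoint longitude = -160.69° + (-52.42°)/2 = -160.69° − 26.21° = -186.90°.
Normalise into (−180°, 180°]: +173.10°.
(The naïve average (-160.69 + +146.89)/2 = -6.9° is on the wrong side of the globe.)

+173.10°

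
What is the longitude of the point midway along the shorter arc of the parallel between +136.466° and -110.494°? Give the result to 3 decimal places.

Signed shortest Δλ from +136.466° to -110.494° is +113.040°.
Midpoint longitude = +136.466° + (+113.040°)/2 = +136.466° + 56.520° = +192.986°.
Normalise into (−180°, 180°]: -167.014°.
(The naïve average (+136.466 + -110.494)/2 = 12.986° is on the wrong side of the globe.)

-167.014°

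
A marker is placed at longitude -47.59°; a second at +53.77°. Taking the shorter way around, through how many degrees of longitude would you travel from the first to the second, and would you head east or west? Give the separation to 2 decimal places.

Raw difference: 53.77 − -47.59 = 101.36°.
Normalise into (−180°, 180°]: 101.36° stays 101.36°.
Positive ⇒ the second point lies to the east; separation 101.36°.

101.36° east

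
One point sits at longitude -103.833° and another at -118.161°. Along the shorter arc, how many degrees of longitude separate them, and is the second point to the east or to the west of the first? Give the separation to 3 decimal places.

Raw difference: -118.161 − -103.833 = -14.328°.
Normalise into (−180°, 180°]: -14.328° stays -14.328°.
Negative ⇒ the second point lies to the west; separation 14.328°.

14.328° west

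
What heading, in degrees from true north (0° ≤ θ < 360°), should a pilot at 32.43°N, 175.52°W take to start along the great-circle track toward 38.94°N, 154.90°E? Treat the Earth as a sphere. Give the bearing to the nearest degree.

Δλ = 154.90 − -175.52 = 330.42°; wrapped into (−180°, 180°]: -29.58°.
θ = atan2( sin Δλ · cos φ₂ , cos φ₁ · sin φ₂ − sin φ₁ · cos φ₂ · cos Δλ )
  = atan2(-0.38395, 0.16774) = -66.401° → normalised to [0°, 360°): 293.599°.

294°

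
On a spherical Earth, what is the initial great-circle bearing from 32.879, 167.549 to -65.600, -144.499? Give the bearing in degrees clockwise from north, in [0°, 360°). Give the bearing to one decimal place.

Δλ = -144.499 − 167.549 = -312.048°; wrapped into (−180°, 180°]: 47.952°.
θ = atan2( sin Δλ · cos φ₂ , cos φ₁ · sin φ₂ − sin φ₁ · cos φ₂ · cos Δλ )
  = atan2(0.30676, -0.91501) = 161.466° → normalised to [0°, 360°): 161.466°.

161.5°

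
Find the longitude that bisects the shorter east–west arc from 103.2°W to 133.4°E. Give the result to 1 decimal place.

164.9°W

Signed shortest Δλ from -103.2° to +133.4° is -123.4°.
Midpoint longitude = -103.2° + (-123.4°)/2 = -103.2° − 61.7° = -164.9°.
(The naïve average (-103.2 + +133.4)/2 = 15.1° is on the wrong side of the globe.)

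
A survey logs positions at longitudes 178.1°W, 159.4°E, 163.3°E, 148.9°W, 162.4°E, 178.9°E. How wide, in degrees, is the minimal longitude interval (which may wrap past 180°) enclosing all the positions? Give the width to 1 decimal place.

51.7°

Sort the longitudes: -178.1°, -148.9°, +159.4°, +162.4°, +163.3°, +178.9°.
Eastward gaps between consecutive values (wrapping around): 29.2°, 308.3°, 3.0°, 0.9°, 15.6°, 3.0°.
Largest gap = 308.3° ⇒ minimal covering band is its complement: 360° − 308.3° = 51.7°.
Band runs from +159.4° eastward to -148.9°, crossing the antimeridian.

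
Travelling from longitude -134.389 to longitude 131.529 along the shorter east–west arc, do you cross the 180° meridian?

Naïve |131.529 − -134.389| = 265.918° > 180°, so the shorter arc goes the other way round — across 180°.
Signed shortest Δλ = ((131.529 − -134.389 + 180) mod 360) − 180 = -94.082°.
Going west by 94.082° from -134.389° passes through 180° before reaching +131.529°.

Yes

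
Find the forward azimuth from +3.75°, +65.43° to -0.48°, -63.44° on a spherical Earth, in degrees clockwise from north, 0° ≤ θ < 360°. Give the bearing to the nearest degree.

Δλ = -63.44 − 65.43 = -128.87°.
θ = atan2( sin Δλ · cos φ₂ , cos φ₁ · sin φ₂ − sin φ₁ · cos φ₂ · cos Δλ )
  = atan2(-0.77854, 0.03268) = -87.596° → normalised to [0°, 360°): 272.404°.

272°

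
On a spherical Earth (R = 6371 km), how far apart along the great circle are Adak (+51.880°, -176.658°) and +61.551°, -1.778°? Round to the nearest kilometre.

Δλ = -1.778 − -176.658 = 174.880°.
Δφ = 61.551 − 51.880 = 9.671°.
a = sin²(Δφ/2) + cos φ₁ · cos φ₂ · sin²(Δλ/2) = 0.300591.
c = 2·atan2(√a, √(1−a)) = 1.16057 rad → d = 6371·c ≈ 7393.99 km.

7394 km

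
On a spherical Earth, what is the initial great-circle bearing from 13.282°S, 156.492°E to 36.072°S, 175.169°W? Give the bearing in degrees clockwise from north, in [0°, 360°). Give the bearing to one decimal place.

Δλ = -175.169 − 156.492 = -331.661°; wrapped into (−180°, 180°]: 28.339°.
θ = atan2( sin Δλ · cos φ₂ , cos φ₁ · sin φ₂ − sin φ₁ · cos φ₂ · cos Δλ )
  = atan2(0.38368, -0.40961) = 136.872° → normalised to [0°, 360°): 136.872°.

136.9°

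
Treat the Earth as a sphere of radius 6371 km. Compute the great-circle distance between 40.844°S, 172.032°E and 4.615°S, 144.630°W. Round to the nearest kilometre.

5899 km

Δλ = -144.630 − 172.032 = -316.662°; wrapped into (−180°, 180°]: 43.338°.
Δφ = -4.615 − -40.844 = 36.229°.
a = sin²(Δφ/2) + cos φ₁ · cos φ₂ · sin²(Δλ/2) = 0.199476.
c = 2·atan2(√a, √(1−a)) = 0.92598 rad → d = 6371·c ≈ 5899.45 km.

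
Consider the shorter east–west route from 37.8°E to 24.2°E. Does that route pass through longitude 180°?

No

Signed shortest Δλ = ((24.2 − 37.8 + 180) mod 360) − 180 = -13.6°.
Going west by 13.6° from +37.8° reaches +24.2° without touching 180°.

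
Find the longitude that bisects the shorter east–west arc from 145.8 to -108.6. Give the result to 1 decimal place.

Signed shortest Δλ from +145.8° to -108.6° is +105.6°.
Midpoint longitude = +145.8° + (+105.6°)/2 = +145.8° + 52.8° = +198.6°.
Normalise into (−180°, 180°]: -161.4°.
(The naïve average (+145.8 + -108.6)/2 = 18.6° is on the wrong side of the globe.)

-161.4°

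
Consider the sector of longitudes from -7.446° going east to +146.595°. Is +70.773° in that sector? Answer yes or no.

Band width going east from -7.446° to +146.595°: ((146.595 − -7.446) mod 360) = 154.041°.
Offset of +70.773° east of the west edge: ((70.773 − -7.446) mod 360) = 78.219°.
78.219° ≤ 154.041° ⇒ inside.

Yes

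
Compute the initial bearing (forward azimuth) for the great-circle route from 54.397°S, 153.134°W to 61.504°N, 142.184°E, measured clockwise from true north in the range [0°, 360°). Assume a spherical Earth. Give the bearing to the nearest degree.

Δλ = 142.184 − -153.134 = 295.318°; wrapped into (−180°, 180°]: -64.682°.
θ = atan2( sin Δλ · cos φ₂ , cos φ₁ · sin φ₂ − sin φ₁ · cos φ₂ · cos Δλ )
  = atan2(-0.43127, 0.67752) = -32.478° → normalised to [0°, 360°): 327.522°.

328°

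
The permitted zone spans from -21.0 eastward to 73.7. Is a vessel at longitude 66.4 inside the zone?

Yes

Band width going east from -21.0° to +73.7°: ((73.7 − -21.0) mod 360) = 94.7°.
Offset of +66.4° east of the west edge: ((66.4 − -21.0) mod 360) = 87.4°.
87.4° ≤ 94.7° ⇒ inside.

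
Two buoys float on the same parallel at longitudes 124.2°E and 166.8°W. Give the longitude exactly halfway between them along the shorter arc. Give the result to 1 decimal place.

158.7°E

Signed shortest Δλ from +124.2° to -166.8° is +69.0°.
Midpoint longitude = +124.2° + (+69.0°)/2 = +124.2° + 34.5° = +158.7°.
(The naïve average (+124.2 + -166.8)/2 = -21.3° is on the wrong side of the globe.)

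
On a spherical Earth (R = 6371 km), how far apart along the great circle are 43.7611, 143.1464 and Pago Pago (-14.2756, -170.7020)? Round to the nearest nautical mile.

Δλ = -170.7020 − 143.1464 = -313.8484°; wrapped into (−180°, 180°]: 46.1516°.
Δφ = -14.2756 − 43.7611 = -58.0367°.
a = sin²(Δφ/2) + cos φ₁ · cos φ₂ · sin²(Δλ/2) = 0.342838.
c = 2·atan2(√a, √(1−a)) = 1.25105 rad → d = 6371·c ≈ 7970.45 km ≈ 4303.70 nmi.

4304 nmi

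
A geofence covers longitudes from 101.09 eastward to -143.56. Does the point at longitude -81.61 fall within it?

No

Band width going east from +101.09° to -143.56°: ((-143.56 − 101.09) mod 360) = 115.35°.
Offset of -81.61° east of the west edge: ((-81.61 − 101.09) mod 360) = 177.30°.
177.30° > 115.35° ⇒ outside.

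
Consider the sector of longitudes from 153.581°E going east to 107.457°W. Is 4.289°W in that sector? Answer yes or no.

No

Band width going east from +153.581° to -107.457°: ((-107.457 − 153.581) mod 360) = 98.962°.
Offset of -4.289° east of the west edge: ((-4.289 − 153.581) mod 360) = 202.130°.
202.130° > 98.962° ⇒ outside.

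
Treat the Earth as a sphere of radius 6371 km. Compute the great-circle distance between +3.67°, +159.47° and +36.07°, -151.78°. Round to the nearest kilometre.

Δλ = -151.78 − 159.47 = -311.25°; wrapped into (−180°, 180°]: 48.75°.
Δφ = 36.07 − 3.67 = 32.40°.
a = sin²(Δφ/2) + cos φ₁ · cos φ₂ · sin²(Δλ/2) = 0.215229.
c = 2·atan2(√a, √(1−a)) = 0.96485 rad → d = 6371·c ≈ 6147.04 km.

6147 km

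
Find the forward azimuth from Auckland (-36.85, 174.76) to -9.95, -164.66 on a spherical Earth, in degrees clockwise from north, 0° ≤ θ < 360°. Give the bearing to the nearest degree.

Δλ = -164.66 − 174.76 = -339.42°; wrapped into (−180°, 180°]: 20.58°.
θ = atan2( sin Δλ · cos φ₂ , cos φ₁ · sin φ₂ − sin φ₁ · cos φ₂ · cos Δλ )
  = atan2(0.34623, 0.41474) = 39.856° → normalised to [0°, 360°): 39.856°.

40°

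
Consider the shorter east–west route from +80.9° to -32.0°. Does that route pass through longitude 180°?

No

Signed shortest Δλ = ((-32.0 − 80.9 + 180) mod 360) − 180 = -112.9°.
Going west by 112.9° from +80.9° reaches -32.0° without touching 180°.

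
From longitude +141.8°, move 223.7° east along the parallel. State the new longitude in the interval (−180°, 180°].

Start at +141.8°; shift +223.7° → +365.5°.
+365.5° lies outside (−180°, 180°]; subtract 360° → +5.5°.

+5.5°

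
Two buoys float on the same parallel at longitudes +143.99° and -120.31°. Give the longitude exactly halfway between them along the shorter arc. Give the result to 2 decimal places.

-168.16°

Signed shortest Δλ from +143.99° to -120.31° is +95.70°.
Midpoint longitude = +143.99° + (+95.70°)/2 = +143.99° + 47.85° = +191.84°.
Normalise into (−180°, 180°]: -168.16°.
(The naïve average (+143.99 + -120.31)/2 = 11.84° is on the wrong side of the globe.)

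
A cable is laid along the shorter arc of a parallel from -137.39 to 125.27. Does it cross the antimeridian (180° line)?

Naïve |125.27 − -137.39| = 262.66° > 180°, so the shorter arc goes the other way round — across 180°.
Signed shortest Δλ = ((125.27 − -137.39 + 180) mod 360) − 180 = -97.34°.
Going west by 97.34° from -137.39° passes through 180° before reaching +125.27°.

Yes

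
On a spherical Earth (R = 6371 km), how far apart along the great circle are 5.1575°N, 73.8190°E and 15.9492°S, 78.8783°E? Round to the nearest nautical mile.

Δλ = 78.8783 − 73.8190 = 5.0593°.
Δφ = -15.9492 − 5.1575 = -21.1067°.
a = sin²(Δφ/2) + cos φ₁ · cos φ₂ · sin²(Δλ/2) = 0.035410.
c = 2·atan2(√a, √(1−a)) = 0.37861 rad → d = 6371·c ≈ 2412.10 km ≈ 1302.43 nmi.

1302 nmi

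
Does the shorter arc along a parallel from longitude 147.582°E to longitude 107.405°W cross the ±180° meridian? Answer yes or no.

Yes

Naïve |-107.405 − 147.582| = 254.987° > 180°, so the shorter arc goes the other way round — across 180°.
Signed shortest Δλ = ((-107.405 − 147.582 + 180) mod 360) − 180 = 105.013°.
Going east by 105.013° from +147.582° passes through 180° before reaching -107.405°.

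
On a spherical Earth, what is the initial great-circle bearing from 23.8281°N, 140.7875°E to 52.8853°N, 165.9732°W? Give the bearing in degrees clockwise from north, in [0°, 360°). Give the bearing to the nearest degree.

40°

Δλ = -165.9732 − 140.7875 = -306.7607°; wrapped into (−180°, 180°]: 53.2393°.
θ = atan2( sin Δλ · cos φ₂ , cos φ₁ · sin φ₂ − sin φ₁ · cos φ₂ · cos Δλ )
  = atan2(0.48342, 0.58356) = 39.638° → normalised to [0°, 360°): 39.638°.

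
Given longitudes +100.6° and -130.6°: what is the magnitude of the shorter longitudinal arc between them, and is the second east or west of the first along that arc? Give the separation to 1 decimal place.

128.8° east

Raw difference: -130.6 − 100.6 = -231.2°.
Normalise into (−180°, 180°]: -231.2° + 360° = 128.8°.
Positive ⇒ the second point lies to the east; separation 128.8°.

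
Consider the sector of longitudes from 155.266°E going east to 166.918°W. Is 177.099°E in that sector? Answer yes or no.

Band width going east from +155.266° to -166.918°: ((-166.918 − 155.266) mod 360) = 37.816°.
Offset of +177.099° east of the west edge: ((177.099 − 155.266) mod 360) = 21.833°.
21.833° ≤ 37.816° ⇒ inside.

Yes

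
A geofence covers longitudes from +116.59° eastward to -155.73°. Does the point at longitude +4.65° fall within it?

Band width going east from +116.59° to -155.73°: ((-155.73 − 116.59) mod 360) = 87.68°.
Offset of +4.65° east of the west edge: ((4.65 − 116.59) mod 360) = 248.06°.
248.06° > 87.68° ⇒ outside.

No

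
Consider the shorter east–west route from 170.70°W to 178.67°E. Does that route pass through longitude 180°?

Naïve |178.67 − -170.70| = 349.37° > 180°, so the shorter arc goes the other way round — across 180°.
Signed shortest Δλ = ((178.67 − -170.70 + 180) mod 360) − 180 = -10.63°.
Going west by 10.63° from -170.70° passes through 180° before reaching +178.67°.

Yes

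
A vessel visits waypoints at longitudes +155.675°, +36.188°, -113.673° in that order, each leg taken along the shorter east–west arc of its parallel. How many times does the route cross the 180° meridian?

Leg 1: +155.675° → +36.188°, shortest Δλ = -119.487° (west) — does not cross 180°.
Leg 2: +36.188° → -113.673°, shortest Δλ = -149.861° (west) — does not cross 180°.
Total crossings: 0.

0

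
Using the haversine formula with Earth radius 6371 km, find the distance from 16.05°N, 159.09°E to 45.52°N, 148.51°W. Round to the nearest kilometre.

Δλ = -148.51 − 159.09 = -307.60°; wrapped into (−180°, 180°]: 52.40°.
Δφ = 45.52 − 16.05 = 29.47°.
a = sin²(Δφ/2) + cos φ₁ · cos φ₂ · sin²(Δλ/2) = 0.195947.
c = 2·atan2(√a, √(1−a)) = 0.91712 rad → d = 6371·c ≈ 5843.00 km.

5843 km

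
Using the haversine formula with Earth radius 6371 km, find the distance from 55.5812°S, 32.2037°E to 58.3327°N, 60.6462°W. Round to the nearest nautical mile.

Δλ = -60.6462 − 32.2037 = -92.8499°.
Δφ = 58.3327 − -55.5812 = 113.9139°.
a = sin²(Δφ/2) + cos φ₁ · cos φ₂ · sin²(Δλ/2) = 0.858430.
c = 2·atan2(√a, √(1−a)) = 2.37008 rad → d = 6371·c ≈ 15099.80 km ≈ 8153.24 nmi.

8153 nmi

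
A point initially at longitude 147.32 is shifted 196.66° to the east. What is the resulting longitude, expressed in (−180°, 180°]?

Start at +147.32°; shift +196.66° → +343.98°.
+343.98° lies outside (−180°, 180°]; subtract 360° → -16.02°.

-16.02°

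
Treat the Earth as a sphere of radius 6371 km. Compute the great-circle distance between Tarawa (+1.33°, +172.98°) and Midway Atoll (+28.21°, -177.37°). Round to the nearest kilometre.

Δλ = -177.37 − 172.98 = -350.35°; wrapped into (−180°, 180°]: 9.65°.
Δφ = 28.21 − 1.33 = 26.88°.
a = sin²(Δφ/2) + cos φ₁ · cos φ₂ · sin²(Δλ/2) = 0.060255.
c = 2·atan2(√a, √(1−a)) = 0.49601 rad → d = 6371·c ≈ 3160.06 km.

3160 km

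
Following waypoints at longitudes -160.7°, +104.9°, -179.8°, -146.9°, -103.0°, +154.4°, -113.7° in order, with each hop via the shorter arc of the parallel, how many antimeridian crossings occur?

4

Leg 1: -160.7° → +104.9°, shortest Δλ = -94.4° (west) — crosses 180°.
Leg 2: +104.9° → -179.8°, shortest Δλ = 75.3° (east) — crosses 180°.
Leg 3: -179.8° → -146.9°, shortest Δλ = 32.9° (east) — does not cross 180°.
Leg 4: -146.9° → -103.0°, shortest Δλ = 43.9° (east) — does not cross 180°.
Leg 5: -103.0° → +154.4°, shortest Δλ = -102.6° (west) — crosses 180°.
Leg 6: +154.4° → -113.7°, shortest Δλ = 91.9° (east) — crosses 180°.
Total crossings: 4.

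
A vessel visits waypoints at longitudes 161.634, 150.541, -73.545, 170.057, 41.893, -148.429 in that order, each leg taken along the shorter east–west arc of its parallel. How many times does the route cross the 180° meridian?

3

Leg 1: +161.634° → +150.541°, shortest Δλ = -11.093° (west) — does not cross 180°.
Leg 2: +150.541° → -73.545°, shortest Δλ = 135.914° (east) — crosses 180°.
Leg 3: -73.545° → +170.057°, shortest Δλ = -116.398° (west) — crosses 180°.
Leg 4: +170.057° → +41.893°, shortest Δλ = -128.164° (west) — does not cross 180°.
Leg 5: +41.893° → -148.429°, shortest Δλ = 169.678° (east) — crosses 180°.
Total crossings: 3.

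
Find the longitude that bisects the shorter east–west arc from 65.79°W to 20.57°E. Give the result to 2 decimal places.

Signed shortest Δλ from -65.79° to +20.57° is +86.36°.
Midpoint longitude = -65.79° + (+86.36°)/2 = -65.79° + 43.18° = -22.61°.

22.61°W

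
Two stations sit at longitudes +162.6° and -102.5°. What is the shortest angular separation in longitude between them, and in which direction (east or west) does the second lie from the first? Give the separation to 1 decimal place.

94.9° east

Raw difference: -102.5 − 162.6 = -265.1°.
Normalise into (−180°, 180°]: -265.1° + 360° = 94.9°.
Positive ⇒ the second point lies to the east; separation 94.9°.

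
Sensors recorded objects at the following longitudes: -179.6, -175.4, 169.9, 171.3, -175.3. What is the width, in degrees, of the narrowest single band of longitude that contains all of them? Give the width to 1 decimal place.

Sort the longitudes: -179.6°, -175.4°, -175.3°, +169.9°, +171.3°.
Eastward gaps between consecutive values (wrapping around): 4.2°, 0.1°, 345.2°, 1.4°, 9.1°.
Largest gap = 345.2° ⇒ minimal covering band is its complement: 360° − 345.2° = 14.8°.
Band runs from +169.9° eastward to -175.3°, crossing the antimeridian.

14.8°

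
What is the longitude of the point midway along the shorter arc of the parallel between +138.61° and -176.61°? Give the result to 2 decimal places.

+161.00°

Signed shortest Δλ from +138.61° to -176.61° is +44.78°.
Midpoint longitude = +138.61° + (+44.78°)/2 = +138.61° + 22.39° = +161.00°.
(The naïve average (+138.61 + -176.61)/2 = -19.0° is on the wrong side of the globe.)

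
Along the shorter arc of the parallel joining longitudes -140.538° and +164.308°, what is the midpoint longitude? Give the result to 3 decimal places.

-168.115°

Signed shortest Δλ from -140.538° to +164.308° is -55.154°.
Midpoint longitude = -140.538° + (-55.154°)/2 = -140.538° − 27.577° = -168.115°.
(The naïve average (-140.538 + +164.308)/2 = 11.885° is on the wrong side of the globe.)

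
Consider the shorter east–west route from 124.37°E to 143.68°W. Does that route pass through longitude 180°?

Naïve |-143.68 − 124.37| = 268.05° > 180°, so the shorter arc goes the other way round — across 180°.
Signed shortest Δλ = ((-143.68 − 124.37 + 180) mod 360) − 180 = 91.95°.
Going east by 91.95° from +124.37° passes through 180° before reaching -143.68°.

Yes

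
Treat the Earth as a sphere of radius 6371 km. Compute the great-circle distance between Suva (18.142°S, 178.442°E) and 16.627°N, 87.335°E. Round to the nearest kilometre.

Δλ = 87.335 − 178.442 = -91.107°.
Δφ = 16.627 − -18.142 = 34.769°.
a = sin²(Δφ/2) + cos φ₁ · cos φ₂ · sin²(Δλ/2) = 0.553344.
c = 2·atan2(√a, √(1−a)) = 1.67769 rad → d = 6371·c ≈ 10688.55 km.

10689 km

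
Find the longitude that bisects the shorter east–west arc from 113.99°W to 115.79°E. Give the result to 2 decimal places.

Signed shortest Δλ from -113.99° to +115.79° is -130.22°.
Midpoint longitude = -113.99° + (-130.22°)/2 = -113.99° − 65.11° = -179.10°.
(The naïve average (-113.99 + +115.79)/2 = 0.9° is on the wrong side of the globe.)

179.10°W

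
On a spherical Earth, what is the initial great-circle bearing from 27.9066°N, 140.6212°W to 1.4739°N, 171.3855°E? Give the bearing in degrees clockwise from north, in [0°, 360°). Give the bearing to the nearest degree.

249°

Δλ = 171.3855 − -140.6212 = 312.0067°; wrapped into (−180°, 180°]: -47.9933°.
θ = atan2( sin Δλ · cos φ₂ , cos φ₁ · sin φ₂ − sin φ₁ · cos φ₂ · cos Δλ )
  = atan2(-0.74282, -0.29038) = -111.351° → normalised to [0°, 360°): 248.649°.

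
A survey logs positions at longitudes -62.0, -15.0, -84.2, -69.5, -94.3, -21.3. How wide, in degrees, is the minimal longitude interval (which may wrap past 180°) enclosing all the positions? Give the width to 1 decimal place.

Sort the longitudes: -94.3°, -84.2°, -69.5°, -62.0°, -21.3°, -15.0°.
Eastward gaps between consecutive values (wrapping around): 10.1°, 14.7°, 7.5°, 40.7°, 6.3°, 280.7°.
Largest gap = 280.7° ⇒ minimal covering band is its complement: 360° − 280.7° = 79.3°.
Band runs from -94.3° eastward to -15.0°.

79.3°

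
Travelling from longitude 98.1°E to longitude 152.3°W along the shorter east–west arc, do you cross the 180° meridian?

Naïve |-152.3 − 98.1| = 250.4° > 180°, so the shorter arc goes the other way round — across 180°.
Signed shortest Δλ = ((-152.3 − 98.1 + 180) mod 360) − 180 = 109.6°.
Going east by 109.6° from +98.1° passes through 180° before reaching -152.3°.

Yes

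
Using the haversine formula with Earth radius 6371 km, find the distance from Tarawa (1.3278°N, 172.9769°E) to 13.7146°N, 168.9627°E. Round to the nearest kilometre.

Δλ = 168.9627 − 172.9769 = -4.0142°.
Δφ = 13.7146 − 1.3278 = 12.3868°.
a = sin²(Δφ/2) + cos φ₁ · cos φ₂ · sin²(Δλ/2) = 0.012830.
c = 2·atan2(√a, √(1−a)) = 0.22703 rad → d = 6371·c ≈ 1446.41 km.

1446 km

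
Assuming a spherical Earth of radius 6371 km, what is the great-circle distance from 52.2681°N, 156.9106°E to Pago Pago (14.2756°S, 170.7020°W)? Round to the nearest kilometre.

Δλ = -170.7020 − 156.9106 = -327.6126°; wrapped into (−180°, 180°]: 32.3874°.
Δφ = -14.2756 − 52.2681 = -66.5437°.
a = sin²(Δφ/2) + cos φ₁ · cos φ₂ · sin²(Δλ/2) = 0.347103.
c = 2·atan2(√a, √(1−a)) = 1.26002 rad → d = 6371·c ≈ 8027.61 km.

8028 km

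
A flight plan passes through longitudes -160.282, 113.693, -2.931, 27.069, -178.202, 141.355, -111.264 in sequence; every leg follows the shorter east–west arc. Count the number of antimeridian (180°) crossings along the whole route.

4

Leg 1: -160.282° → +113.693°, shortest Δλ = -86.025° (west) — crosses 180°.
Leg 2: +113.693° → -2.931°, shortest Δλ = -116.624° (west) — does not cross 180°.
Leg 3: -2.931° → +27.069°, shortest Δλ = 30.0° (east) — does not cross 180°.
Leg 4: +27.069° → -178.202°, shortest Δλ = 154.729° (east) — crosses 180°.
Leg 5: -178.202° → +141.355°, shortest Δλ = -40.443° (west) — crosses 180°.
Leg 6: +141.355° → -111.264°, shortest Δλ = 107.381° (east) — crosses 180°.
Total crossings: 4.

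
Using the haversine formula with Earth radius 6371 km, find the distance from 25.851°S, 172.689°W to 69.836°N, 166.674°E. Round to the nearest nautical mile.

Δλ = 166.674 − -172.689 = 339.363°; wrapped into (−180°, 180°]: -20.637°.
Δφ = 69.836 − -25.851 = 95.687°.
a = sin²(Δφ/2) + cos φ₁ · cos φ₂ · sin²(Δλ/2) = 0.559500.
c = 2·atan2(√a, √(1−a)) = 1.69008 rad → d = 6371·c ≈ 10767.49 km ≈ 5813.98 nmi.

5814 nmi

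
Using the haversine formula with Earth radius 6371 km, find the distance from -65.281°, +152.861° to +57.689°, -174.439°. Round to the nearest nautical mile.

Δλ = -174.439 − 152.861 = -327.300°; wrapped into (−180°, 180°]: 32.700°.
Δφ = 57.689 − -65.281 = 122.970°.
a = sin²(Δφ/2) + cos φ₁ · cos φ₂ · sin²(Δλ/2) = 0.789812.
c = 2·atan2(√a, √(1−a)) = 2.18906 rad → d = 6371·c ≈ 13946.53 km ≈ 7530.52 nmi.

7531 nmi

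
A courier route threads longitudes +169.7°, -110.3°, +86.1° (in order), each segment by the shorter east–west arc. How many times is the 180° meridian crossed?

2

Leg 1: +169.7° → -110.3°, shortest Δλ = 80.0° (east) — crosses 180°.
Leg 2: -110.3° → +86.1°, shortest Δλ = -163.6° (west) — crosses 180°.
Total crossings: 2.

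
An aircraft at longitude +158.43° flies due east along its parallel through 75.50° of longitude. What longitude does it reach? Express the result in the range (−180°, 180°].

Start at +158.43°; shift +75.50° → +233.93°.
+233.93° lies outside (−180°, 180°]; subtract 360° → -126.07°.

-126.07°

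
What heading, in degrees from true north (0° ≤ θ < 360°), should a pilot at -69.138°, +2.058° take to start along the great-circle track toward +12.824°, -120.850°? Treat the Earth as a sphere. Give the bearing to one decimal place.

Δλ = -120.850 − 2.058 = -122.908°.
θ = atan2( sin Δλ · cos φ₂ , cos φ₁ · sin φ₂ − sin φ₁ · cos φ₂ · cos Δλ )
  = atan2(-0.81860, -0.41597) = -116.937° → normalised to [0°, 360°): 243.063°.

243.1°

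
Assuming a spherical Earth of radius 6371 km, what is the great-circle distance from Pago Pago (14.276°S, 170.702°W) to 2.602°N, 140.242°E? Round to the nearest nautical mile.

3089 nmi

Δλ = 140.242 − -170.702 = 310.944°; wrapped into (−180°, 180°]: -49.056°.
Δφ = 2.602 − -14.276 = 16.878°.
a = sin²(Δφ/2) + cos φ₁ · cos φ₂ · sin²(Δλ/2) = 0.188383.
c = 2·atan2(√a, √(1−a)) = 0.89792 rad → d = 6371·c ≈ 5720.68 km ≈ 3088.92 nmi.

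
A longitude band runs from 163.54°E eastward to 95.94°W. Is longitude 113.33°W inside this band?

Yes

Band width going east from +163.54° to -95.94°: ((-95.94 − 163.54) mod 360) = 100.52°.
Offset of -113.33° east of the west edge: ((-113.33 − 163.54) mod 360) = 83.13°.
83.13° ≤ 100.52° ⇒ inside.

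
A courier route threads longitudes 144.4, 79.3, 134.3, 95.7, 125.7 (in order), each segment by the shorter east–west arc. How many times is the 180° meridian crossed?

0

Leg 1: +144.4° → +79.3°, shortest Δλ = -65.1° (west) — does not cross 180°.
Leg 2: +79.3° → +134.3°, shortest Δλ = 55.0° (east) — does not cross 180°.
Leg 3: +134.3° → +95.7°, shortest Δλ = -38.6° (west) — does not cross 180°.
Leg 4: +95.7° → +125.7°, shortest Δλ = 30.0° (east) — does not cross 180°.
Total crossings: 0.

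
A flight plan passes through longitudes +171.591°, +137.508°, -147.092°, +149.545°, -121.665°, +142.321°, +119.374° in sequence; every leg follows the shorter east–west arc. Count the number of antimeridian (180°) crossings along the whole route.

4

Leg 1: +171.591° → +137.508°, shortest Δλ = -34.083° (west) — does not cross 180°.
Leg 2: +137.508° → -147.092°, shortest Δλ = 75.4° (east) — crosses 180°.
Leg 3: -147.092° → +149.545°, shortest Δλ = -63.363° (west) — crosses 180°.
Leg 4: +149.545° → -121.665°, shortest Δλ = 88.79° (east) — crosses 180°.
Leg 5: -121.665° → +142.321°, shortest Δλ = -96.014° (west) — crosses 180°.
Leg 6: +142.321° → +119.374°, shortest Δλ = -22.947° (west) — does not cross 180°.
Total crossings: 4.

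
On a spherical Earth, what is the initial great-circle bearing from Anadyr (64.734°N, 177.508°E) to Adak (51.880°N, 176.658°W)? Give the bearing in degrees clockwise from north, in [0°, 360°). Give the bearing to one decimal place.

Δλ = -176.658 − 177.508 = -354.166°; wrapped into (−180°, 180°]: 5.834°.
θ = atan2( sin Δλ · cos φ₂ , cos φ₁ · sin φ₂ − sin φ₁ · cos φ₂ · cos Δλ )
  = atan2(0.06275, -0.21958) = 164.052° → normalised to [0°, 360°): 164.052°.

164.1°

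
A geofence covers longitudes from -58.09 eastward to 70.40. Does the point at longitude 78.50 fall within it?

No

Band width going east from -58.09° to +70.40°: ((70.40 − -58.09) mod 360) = 128.49°.
Offset of +78.50° east of the west edge: ((78.50 − -58.09) mod 360) = 136.59°.
136.59° > 128.49° ⇒ outside.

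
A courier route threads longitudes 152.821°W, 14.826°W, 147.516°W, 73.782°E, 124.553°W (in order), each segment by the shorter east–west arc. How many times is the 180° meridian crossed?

2

Leg 1: -152.821° → -14.826°, shortest Δλ = 137.995° (east) — does not cross 180°.
Leg 2: -14.826° → -147.516°, shortest Δλ = -132.69° (west) — does not cross 180°.
Leg 3: -147.516° → +73.782°, shortest Δλ = -138.702° (west) — crosses 180°.
Leg 4: +73.782° → -124.553°, shortest Δλ = 161.665° (east) — crosses 180°.
Total crossings: 2.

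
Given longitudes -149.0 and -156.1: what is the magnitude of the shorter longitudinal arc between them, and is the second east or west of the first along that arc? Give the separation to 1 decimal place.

Raw difference: -156.1 − -149.0 = -7.1°.
Normalise into (−180°, 180°]: -7.1° stays -7.1°.
Negative ⇒ the second point lies to the west; separation 7.1°.

7.1° west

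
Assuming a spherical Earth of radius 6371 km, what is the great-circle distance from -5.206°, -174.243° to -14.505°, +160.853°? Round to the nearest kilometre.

Δλ = 160.853 − -174.243 = 335.096°; wrapped into (−180°, 180°]: -24.904°.
Δφ = -14.505 − -5.206 = -9.299°.
a = sin²(Δφ/2) + cos φ₁ · cos φ₂ · sin²(Δλ/2) = 0.051396.
c = 2·atan2(√a, √(1−a)) = 0.45739 rad → d = 6371·c ≈ 2914.03 km.

2914 km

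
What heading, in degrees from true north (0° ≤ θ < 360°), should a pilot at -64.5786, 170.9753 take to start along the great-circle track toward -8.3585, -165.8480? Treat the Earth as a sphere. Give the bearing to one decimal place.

27.2°

Δλ = -165.8480 − 170.9753 = -336.8233°; wrapped into (−180°, 180°]: 23.1767°.
θ = atan2( sin Δλ · cos φ₂ , cos φ₁ · sin φ₂ − sin φ₁ · cos φ₂ · cos Δλ )
  = atan2(0.38939, 0.75906) = 27.157° → normalised to [0°, 360°): 27.157°.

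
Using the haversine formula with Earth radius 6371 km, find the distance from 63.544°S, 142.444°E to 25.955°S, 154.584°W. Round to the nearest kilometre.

Δλ = -154.584 − 142.444 = -297.028°; wrapped into (−180°, 180°]: 62.972°.
Δφ = -25.955 − -63.544 = 37.589°.
a = sin²(Δφ/2) + cos φ₁ · cos φ₂ · sin²(Δλ/2) = 0.213068.
c = 2·atan2(√a, √(1−a)) = 0.95958 rad → d = 6371·c ≈ 6113.49 km.

6113 km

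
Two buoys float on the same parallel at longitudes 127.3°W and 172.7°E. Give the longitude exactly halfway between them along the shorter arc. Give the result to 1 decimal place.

157.3°W

Signed shortest Δλ from -127.3° to +172.7° is -60.0°.
Midpoint longitude = -127.3° + (-60.0°)/2 = -127.3° − 30.0° = -157.3°.
(The naïve average (-127.3 + +172.7)/2 = 22.7° is on the wrong side of the globe.)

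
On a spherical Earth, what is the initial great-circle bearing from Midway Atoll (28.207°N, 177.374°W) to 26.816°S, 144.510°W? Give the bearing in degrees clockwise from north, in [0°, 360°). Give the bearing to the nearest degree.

Δλ = -144.510 − -177.374 = 32.864°.
θ = atan2( sin Δλ · cos φ₂ , cos φ₁ · sin φ₂ − sin φ₁ · cos φ₂ · cos Δλ )
  = atan2(0.48429, -0.75187) = 147.214° → normalised to [0°, 360°): 147.214°.

147°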